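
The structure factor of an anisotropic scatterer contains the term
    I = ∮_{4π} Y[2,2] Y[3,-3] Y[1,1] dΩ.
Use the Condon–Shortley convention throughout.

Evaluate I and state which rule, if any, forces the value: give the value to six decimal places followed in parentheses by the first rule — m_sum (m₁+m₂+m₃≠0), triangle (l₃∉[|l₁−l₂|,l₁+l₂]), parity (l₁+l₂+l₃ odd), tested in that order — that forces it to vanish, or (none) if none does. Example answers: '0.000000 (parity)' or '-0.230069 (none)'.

-0.319865 (none)

Checks pass: Σm=0; 6 even; l₃=1∈[1,5].
(2·2+1)(2·3+1)(2·1+1) = 105
Δ: 4! 0! 2! / 7! → 1/105
sum: t=2:+1/4 = 1/4
3j²(2 3 1; 0 0 0) = Δ·Π!·Σ² = 3/35  (sign -1)
sum: t=0:+1/48 = 1/48
3j²(2 3 1; 2 -3 1) = Δ·Π!·Σ² = 1/7  (sign +1)
combine: 4πI² = 105·3/35·1/7 = 9/7
take √, sign -1: I = -0.31986543
No selection rule forces the value: the integral is nonzero (none).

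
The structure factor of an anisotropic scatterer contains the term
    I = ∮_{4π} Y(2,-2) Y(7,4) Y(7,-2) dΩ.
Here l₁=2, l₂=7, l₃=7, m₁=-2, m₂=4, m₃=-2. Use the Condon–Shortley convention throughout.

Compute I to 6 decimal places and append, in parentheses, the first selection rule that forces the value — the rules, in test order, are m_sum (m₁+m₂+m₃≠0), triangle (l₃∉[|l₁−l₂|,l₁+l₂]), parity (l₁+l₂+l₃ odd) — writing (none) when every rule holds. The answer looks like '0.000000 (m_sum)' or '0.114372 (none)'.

Checks pass: Σm=0; 16 even; l₃=7∈[5,9].
(2·2+1)(2·7+1)(2·7+1) = 1125
Δ: 2! 2! 12! / 17! → 1/185640
sum: t=0:+1/2419200 t=1:−1/518400 t=2:+1/2419200 = -1/907200
3j²(2 7 7; 0 0 0) = Δ·Π!·Σ² = 56/3315  (sign +1)
sum: t=2:+1/8709120 = 1/8709120
3j²(2 7 7; -2 4 -2) = Δ·Π!·Σ² = 55/3094  (sign -1)
combine: 4πI² = 1125·56/3315·55/3094 = 16500/48841
take √, sign -1: I = -0.16396259
No selection rule forces the value: the integral is nonzero (none).

-0.163963 (none)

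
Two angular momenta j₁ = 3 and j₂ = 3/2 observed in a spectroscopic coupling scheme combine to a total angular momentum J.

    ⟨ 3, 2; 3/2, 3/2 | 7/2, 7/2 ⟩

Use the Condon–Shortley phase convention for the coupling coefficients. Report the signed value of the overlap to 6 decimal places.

−√(1/3) ≈ -0.577350

√[8·1!5!2!/9! · 5!1!3!0!7!0!] = √(19200)
  +(−1)^1/∏(1,0,0,2,5,0)! = -1/240  (running -1/240)
⟨..|..⟩ = √(19200)·(-1/240) = -0.577350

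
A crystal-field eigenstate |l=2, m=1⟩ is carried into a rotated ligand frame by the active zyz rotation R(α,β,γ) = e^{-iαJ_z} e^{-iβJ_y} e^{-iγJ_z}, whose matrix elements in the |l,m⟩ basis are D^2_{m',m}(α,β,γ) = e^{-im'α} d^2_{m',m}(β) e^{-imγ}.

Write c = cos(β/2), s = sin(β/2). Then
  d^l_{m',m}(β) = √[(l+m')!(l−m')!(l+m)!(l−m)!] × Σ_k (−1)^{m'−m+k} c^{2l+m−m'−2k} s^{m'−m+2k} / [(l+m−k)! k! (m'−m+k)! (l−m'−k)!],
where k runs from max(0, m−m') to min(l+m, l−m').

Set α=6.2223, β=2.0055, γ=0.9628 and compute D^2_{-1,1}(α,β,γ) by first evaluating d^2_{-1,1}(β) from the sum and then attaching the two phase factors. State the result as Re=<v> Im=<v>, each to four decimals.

Re=0.0583 Im=-0.0957

First d^2_{-1,1}(β=2.0055), then the phase factors e^{-i(-1)α} and e^{-i(1)γ}:
c=cos(2.005500/2)=0.537986, s=sin(2.005500/2)=0.842954; N=√[1·6·6·1]=6.000000
Admissible k: 2..3 (factorial args all ≥0)
  k=2: (−1)^0·6.0000/(2)·0.5380^2·0.8430^2 = +0.616980
  k=3: (−1)^1·6.0000/(6)·0.5380^0·0.8430^4 = -0.504911
d^2_{-1,1}(2.0055) = +0.616980 -0.504911 = +0.112069
D = (+0.998147-0.060848i)·(+0.112069)·(+0.571224-0.820794i) = +0.058301-0.095710i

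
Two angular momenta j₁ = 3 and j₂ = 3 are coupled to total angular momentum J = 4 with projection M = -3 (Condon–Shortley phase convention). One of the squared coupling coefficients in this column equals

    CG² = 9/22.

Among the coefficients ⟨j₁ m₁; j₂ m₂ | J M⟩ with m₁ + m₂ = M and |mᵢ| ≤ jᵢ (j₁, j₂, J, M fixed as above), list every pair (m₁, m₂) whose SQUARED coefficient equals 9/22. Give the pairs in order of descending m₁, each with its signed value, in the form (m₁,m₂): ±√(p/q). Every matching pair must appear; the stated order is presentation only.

(0,-3): +√(9/22); (-3,0): +√(9/22)

Admissible pairs with m₁+m₂ = M = -3: (-3,0), (-2,-1), (-1,-2), (0,-3)
  (m₁,m₂)=(0,-3): CG² = 9/22, CG = +√(9/22)   ← matches the target
  (m₁,m₂)=(-1,-2): CG² = 1/11, CG = −√(1/11)
  (m₁,m₂)=(-2,-1): CG² = 1/11, CG = −√(1/11)
  (m₁,m₂)=(-3,0): CG² = 9/22, CG = +√(9/22)   ← matches the target
Pairs with CG² = 9/22: (0,-3): +√(9/22); (-3,0): +√(9/22)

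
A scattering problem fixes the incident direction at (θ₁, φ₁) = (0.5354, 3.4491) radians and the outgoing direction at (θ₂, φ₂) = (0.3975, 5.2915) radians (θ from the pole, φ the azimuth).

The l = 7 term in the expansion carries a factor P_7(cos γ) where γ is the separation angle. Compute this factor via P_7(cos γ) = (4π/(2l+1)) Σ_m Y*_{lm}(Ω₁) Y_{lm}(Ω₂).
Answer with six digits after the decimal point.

Summing Y*_{l m}(θ₁,φ₁)·Y_{l m}(θ₂,φ₂) over m ∈ [−7, 7]; prefactor 4π/(2·7+1) = 0.837758:
  term(m=-7) = +0.000003-0.000001i   from Y*(Ω₁)=+0.002472-0.003759i, Y(Ω₂)=+0.000515+0.000399i
  term(m=-6) = +0.000010+0.000164i   from Y*(Ω₁)=-0.007685+0.027317i, Y(Ω₂)=+0.005487-0.001898i
  term(m=-5) = -0.003425-0.000740i   from Y*(Ω₁)=-0.003634-0.109219i, Y(Ω₂)=+0.007810-0.031099i
  term(m=-4) = +0.016119-0.030634i   from Y*(Ω₁)=+0.094555+0.266653i, Y(Ω₂)=-0.083009-0.089886i
  term(m=-3) = +0.111767+0.105378i   from Y*(Ω₁)=-0.287638-0.379728i, Y(Ω₂)=-0.317999+0.053454i
  term(m=-2) = -0.191217+0.115456i   from Y*(Ω₁)=+0.339788+0.240029i, Y(Ω₂)=-0.215291+0.491874i
  term(m=-1) = +0.007933+0.028486i   from Y*(Ω₁)=+0.073045+0.023198i, Y(Ω₂)=+0.211158+0.322922i
  term(m=+0) = +0.124782+0.000000i   from Y*(Ω₁)=-0.443050-0.000000i, Y(Ω₂)=-0.281644+0.000000i
  term(m=+1) = +0.007933-0.028486i   from Y*(Ω₁)=-0.073045+0.023198i, Y(Ω₂)=-0.211158+0.322922i
  term(m=+2) = -0.191217-0.115456i   from Y*(Ω₁)=+0.339788-0.240029i, Y(Ω₂)=-0.215291-0.491874i
  term(m=+3) = +0.111767-0.105378i   from Y*(Ω₁)=+0.287638-0.379728i, Y(Ω₂)=+0.317999+0.053454i
  term(m=+4) = +0.016119+0.030634i   from Y*(Ω₁)=+0.094555-0.266653i, Y(Ω₂)=-0.083009+0.089886i
  term(m=+5) = -0.003425+0.000740i   from Y*(Ω₁)=+0.003634-0.109219i, Y(Ω₂)=-0.007810-0.031099i
  term(m=+6) = +0.000010-0.000164i   from Y*(Ω₁)=-0.007685-0.027317i, Y(Ω₂)=+0.005487+0.001898i
  term(m=+7) = +0.000003+0.000001i   from Y*(Ω₁)=-0.002472-0.003759i, Y(Ω₂)=-0.000515+0.000399i
Σ over m = +0.007161-0.000000i; ×(4π/15) → +0.005999-0.000000i. Real part: 0.005999

0.005999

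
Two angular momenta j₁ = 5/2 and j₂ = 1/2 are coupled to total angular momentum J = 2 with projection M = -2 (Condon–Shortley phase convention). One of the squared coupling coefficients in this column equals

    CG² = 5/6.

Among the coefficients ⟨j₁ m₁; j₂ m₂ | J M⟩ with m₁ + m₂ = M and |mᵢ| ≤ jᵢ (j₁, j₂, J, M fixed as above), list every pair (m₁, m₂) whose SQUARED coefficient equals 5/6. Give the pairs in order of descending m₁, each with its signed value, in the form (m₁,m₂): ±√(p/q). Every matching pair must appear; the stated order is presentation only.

Admissible pairs with m₁+m₂ = M = -2: (-5/2,1/2), (-3/2,-1/2)
  (m₁,m₂)=(-3/2,-1/2): CG² = 1/6, CG = +√(1/6)
  (m₁,m₂)=(-5/2,1/2): CG² = 5/6, CG = −√(5/6)   ← matches the target
Pairs with CG² = 5/6: (-5/2,1/2): −√(5/6)

(-5/2,1/2): −√(5/6)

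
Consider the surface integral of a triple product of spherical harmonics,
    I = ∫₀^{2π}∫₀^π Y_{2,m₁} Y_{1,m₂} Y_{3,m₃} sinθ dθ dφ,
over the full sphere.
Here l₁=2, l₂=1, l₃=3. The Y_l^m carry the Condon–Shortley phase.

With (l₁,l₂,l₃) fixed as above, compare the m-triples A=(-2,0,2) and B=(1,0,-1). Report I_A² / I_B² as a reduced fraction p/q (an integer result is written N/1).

Same 2,1,3: normalisation and zero-m 3j drop out of the ratio.
A: Δ: 0! 4! 2! / 7! → 1/105; sum: t=0:+1/24 = 1/24; 3j²(2 1 3; -2 0 2) = Δ·Π!·Σ² = 1/21  (sign -1)
B: Δ: 0! 4! 2! / 7! → 1/105; sum: t=0:+1/6 = 1/6; 3j²(2 1 3; 1 0 -1) = Δ·Π!·Σ² = 8/105  (sign +1)
I_A²/I_B² = (1/21)/(8/105) = 5/8

5/8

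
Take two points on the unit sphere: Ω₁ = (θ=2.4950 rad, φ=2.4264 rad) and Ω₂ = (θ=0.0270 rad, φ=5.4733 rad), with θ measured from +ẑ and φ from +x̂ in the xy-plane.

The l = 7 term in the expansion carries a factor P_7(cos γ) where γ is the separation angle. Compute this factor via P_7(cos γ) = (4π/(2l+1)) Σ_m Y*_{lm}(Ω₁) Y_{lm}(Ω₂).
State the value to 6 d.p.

0.291946

Addition theorem: P_7(cos γ) = (4π/15) Σ_m Y*_{lm}(Ω₁) Y_{lm}(Ω₂), m = −7…7:
  m=-7: Y*=-0.00417 - 0.01379j  Y=0.00000 - 0.00000j  product -0.00000 - 0.00000j
  m=-6: Y*=0.02920 - 0.06517j  Y=0.00000 - 0.00000j  product -0.00000 - 0.00000j
  m=-5: Y*=0.19237 - 0.08925j  Y=-0.00000 - 0.00000j  product -0.00000 - 0.00000j
  m=-4: Y*=0.39159 + 0.11295j  Y=-0.00000 - 0.00000j  product -0.00000 - 0.00000j
  m=-3: Y*=0.24972 + 0.38553j  Y=-0.00013 + 0.00011j  product -0.00008 - 0.00002j
  m=-2: Y*=-0.01876 + 0.13272j  Y=-0.00027 + 0.00545j  product -0.00072 - 0.00014j
  m=-1: Y*=0.26072 - 0.22646j  Y=0.07573 + 0.07953j  product 0.03776 + 0.00359j
  m=+0: Y*=0.25389 + 0.00000j  Y=1.08143 + 0.00000j  product 0.27457 + 0.00000j
  m=+1: Y*=-0.26072 - 0.22646j  Y=-0.07573 + 0.07953j  product 0.03776 - 0.00359j
  m=+2: Y*=-0.01876 - 0.13272j  Y=-0.00027 - 0.00545j  product -0.00072 + 0.00014j
  m=+3: Y*=-0.24972 + 0.38553j  Y=0.00013 + 0.00011j  product -0.00008 + 0.00002j
  m=+4: Y*=0.39159 - 0.11295j  Y=-0.00000 + 0.00000j  product -0.00000 + 0.00000j
  m=+5: Y*=-0.19237 - 0.08925j  Y=0.00000 - 0.00000j  product -0.00000 + 0.00000j
  m=+6: Y*=0.02920 + 0.06517j  Y=0.00000 + 0.00000j  product -0.00000 + 0.00000j
  m=+7: Y*=0.00417 - 0.01379j  Y=-0.00000 - 0.00000j  product -0.00000 + 0.00000j
Accumulated sum 0.34849 + 0.00000j; after 4π/(2l+1) scaling, 0.29195 + 0.00000j ⇒ P_7 = 0.291946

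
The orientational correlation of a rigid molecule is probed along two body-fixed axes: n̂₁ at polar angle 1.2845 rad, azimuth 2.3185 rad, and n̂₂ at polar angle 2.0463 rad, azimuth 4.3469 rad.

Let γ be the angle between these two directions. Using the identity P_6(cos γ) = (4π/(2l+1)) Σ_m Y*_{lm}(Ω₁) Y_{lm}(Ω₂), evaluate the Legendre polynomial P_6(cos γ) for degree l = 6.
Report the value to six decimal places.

0.319402

Expand P_6 via completeness: Σ_{m} conj(Y_{6,m}) at Ω₁ times Y_{6,m} at Ω₂ —
  [-6]  conj(Y_{6,-6})(Ω₁) = (0.084423, 0.366890) ; Y_{6,-6}(Ω₂) = (0.139032, -0.193870) ; Δ = (0.082867, 0.034643)
  [-5]  conj(Y_{6,-5})(Ω₁) = (0.215804, -0.317530) ; Y_{6,-5}(Ω₂) = (0.411599, 0.108018) ; Δ = (0.123124, -0.107384)
  [-4]  conj(Y_{6,-4})(Ω₁) = (0.036666, -0.005571) ; Y_{6,-4}(Ω₂) = (0.031605, 0.289233) ; Δ = (0.002770, 0.010429)
  [-3]  conj(Y_{6,-3})(Ω₁) = (-0.269701, -0.214690) ; Y_{6,-3}(Ω₂) = (0.129516, -0.066497) ; Δ = (-0.049207, -0.009872)
  [-2]  conj(Y_{6,-2})(Ω₁) = (0.005093, 0.067432) ; Y_{6,-2}(Ω₂) = (0.253561, 0.227363) ; Δ = (-0.014040, 0.018256)
  [-1]  conj(Y_{6,-1})(Ω₁) = (-0.213804, 0.230562) ; Y_{6,-1}(Ω₂) = (0.009725, -0.025412) ; Δ = (0.003780, 0.007675)
  [+0]  conj(Y_{6,0})(Ω₁) = (0.094561, -0.000000) ; Y_{6,0}(Ω₂) = (0.336685, 0.000000) ; Δ = (0.031837, 0.000000)
  [+1]  conj(Y_{6,1})(Ω₁) = (0.213804, 0.230562) ; Y_{6,1}(Ω₂) = (-0.009725, -0.025412) ; Δ = (0.003780, -0.007675)
  [+2]  conj(Y_{6,2})(Ω₁) = (0.005093, -0.067432) ; Y_{6,2}(Ω₂) = (0.253561, -0.227363) ; Δ = (-0.014040, -0.018256)
  [+3]  conj(Y_{6,3})(Ω₁) = (0.269701, -0.214690) ; Y_{6,3}(Ω₂) = (-0.129516, -0.066497) ; Δ = (-0.049207, 0.009872)
  [+4]  conj(Y_{6,4})(Ω₁) = (0.036666, 0.005571) ; Y_{6,4}(Ω₂) = (0.031605, -0.289233) ; Δ = (0.002770, -0.010429)
  [+5]  conj(Y_{6,5})(Ω₁) = (-0.215804, -0.317530) ; Y_{6,5}(Ω₂) = (-0.411599, 0.108018) ; Δ = (0.123124, 0.107384)
  [+6]  conj(Y_{6,6})(Ω₁) = (0.084423, -0.366890) ; Y_{6,6}(Ω₂) = (0.139032, 0.193870) ; Δ = (0.082867, -0.034643)
Total Σ_m = (0.330424, 0.000000). Multiply by 0.966644: (0.319402, 0.000000). P_6(cos γ) = 0.319402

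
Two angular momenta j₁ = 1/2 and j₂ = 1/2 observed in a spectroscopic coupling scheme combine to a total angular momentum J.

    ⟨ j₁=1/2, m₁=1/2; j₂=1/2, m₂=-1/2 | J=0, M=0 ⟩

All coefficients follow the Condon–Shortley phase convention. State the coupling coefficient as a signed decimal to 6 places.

+0.707107  (= +√(1/2))

triangle: 1!·0!·0!/2! = 1/2
(j±m)!: 1!·0!·0!·1!·0!·0! = 1
prefactor² = (2J+1)·Δ·N² = 1/2
  k=0: +1/(0!·1!·0!·0!·0!·0!) = 1
Σ = 1  ⇒  CG² = 1/2·1² = 1/2
CG = +√(1/2) = +0.707107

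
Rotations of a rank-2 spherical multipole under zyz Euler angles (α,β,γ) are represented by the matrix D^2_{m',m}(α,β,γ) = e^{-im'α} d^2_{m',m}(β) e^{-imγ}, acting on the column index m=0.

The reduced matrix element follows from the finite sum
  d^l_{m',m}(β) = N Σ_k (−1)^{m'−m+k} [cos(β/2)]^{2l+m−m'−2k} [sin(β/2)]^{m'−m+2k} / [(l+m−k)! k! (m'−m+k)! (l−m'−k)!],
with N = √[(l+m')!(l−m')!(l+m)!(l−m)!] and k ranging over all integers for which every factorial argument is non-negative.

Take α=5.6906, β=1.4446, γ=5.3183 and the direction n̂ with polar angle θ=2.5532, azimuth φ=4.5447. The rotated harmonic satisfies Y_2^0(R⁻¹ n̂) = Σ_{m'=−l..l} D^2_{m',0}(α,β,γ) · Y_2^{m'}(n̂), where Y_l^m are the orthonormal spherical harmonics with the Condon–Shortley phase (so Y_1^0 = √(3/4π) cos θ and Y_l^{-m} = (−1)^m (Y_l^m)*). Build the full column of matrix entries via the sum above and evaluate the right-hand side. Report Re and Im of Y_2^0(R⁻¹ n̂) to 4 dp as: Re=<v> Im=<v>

Need the full column D^2_{m',0} for m'=−2..2 at α=5.6906, β=1.4446, γ=5.3183.
cos(β/2)=0.750287, sin(β/2)=0.661112
d^2_{-2,0}: single k=2 term ⇒ +0.602672;  D = +0.226688-0.558414i
d^2_{-1,0}: k∈[1..2] ⇒ +0.683964 -0.531041 = +0.152923;  D = +0.126849-0.085408i
d^2_{0,0}: k∈[0..2] ⇒ +0.316891 -0.984159 +0.191029 = -0.476238;  D = -0.476238+0.000000i
d^2_{1,0}: k∈[0..1] ⇒ -0.683964 +0.531041 = -0.152923;  D = -0.126849-0.085408i
d^2_{2,0}: single k=0 term ⇒ +0.602672;  D = +0.226688+0.558414i
Y_2^{m'}(θ=2.5532,φ=4.5447) and Σ D·Y over m':
  (+0.2267-0.5584i)·(-0.1124-0.0392i)  (+0.1268-0.0854i)·(+0.0595-0.3517i)  (-0.4762+0.0000i)·(+0.3393+0.0000i)  (-0.1268-0.0854i)·(-0.0595-0.3517i)  (+0.2267+0.5584i)·(-0.1124+0.0392i)
Y_2^0(R⁻¹ n̂) = -0.301244+0.000000i

Re=-0.3012 Im=0.0000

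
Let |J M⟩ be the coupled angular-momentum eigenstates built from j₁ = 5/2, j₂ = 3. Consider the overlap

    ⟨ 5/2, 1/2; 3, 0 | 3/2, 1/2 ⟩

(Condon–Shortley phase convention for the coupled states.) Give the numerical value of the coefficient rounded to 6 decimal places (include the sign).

+√(4/35) = +0.338062

j₁+j₂−J=4  J+j₁−j₂=1  J−j₁+j₂=2  j₁+j₂+J+1=8
(j₁±m₁, j₂±m₂, J±M) = (3,2,3,3,2,1)
P² = 144/35
sum k=1..2:
  [1] −1/12 = -1/12
  [2] +1/4 = 1/4
S = 1/6
C² = P²·S² = 4/35 ; C = +0.338062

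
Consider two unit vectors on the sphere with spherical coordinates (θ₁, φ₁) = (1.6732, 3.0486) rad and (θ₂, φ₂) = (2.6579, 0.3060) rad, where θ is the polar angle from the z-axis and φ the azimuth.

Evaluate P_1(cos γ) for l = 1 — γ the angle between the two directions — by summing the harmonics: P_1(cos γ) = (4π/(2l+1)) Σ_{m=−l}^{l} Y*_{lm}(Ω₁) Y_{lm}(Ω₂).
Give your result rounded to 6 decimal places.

Expand P_1 via completeness: Σ_{m} conj(Y_{1,m}) at Ω₁ times Y_{1,m} at Ω₂ —
  [-1]  conj(Y_{1,-1})(Ω₁) = (-0.342199, 0.031914) ; Y_{1,-1}(Ω₂) = (0.153209, -0.048402) ; Δ = (-0.050883, 0.021453)
  [+0]  conj(Y_{1,0})(Ω₁) = (-0.049947, -0.000000) ; Y_{1,0}(Ω₂) = (-0.432552, 0.000000) ; Δ = (0.021605, 0.000000)
  [+1]  conj(Y_{1,1})(Ω₁) = (0.342199, 0.031914) ; Y_{1,1}(Ω₂) = (-0.153209, -0.048402) ; Δ = (-0.050883, -0.021453)
Accumulated sum (-0.080162, 0.000000); after 4π/(2l+1) scaling, (-0.335780, 0.000000) ⇒ P_1 = -0.335780

-0.335780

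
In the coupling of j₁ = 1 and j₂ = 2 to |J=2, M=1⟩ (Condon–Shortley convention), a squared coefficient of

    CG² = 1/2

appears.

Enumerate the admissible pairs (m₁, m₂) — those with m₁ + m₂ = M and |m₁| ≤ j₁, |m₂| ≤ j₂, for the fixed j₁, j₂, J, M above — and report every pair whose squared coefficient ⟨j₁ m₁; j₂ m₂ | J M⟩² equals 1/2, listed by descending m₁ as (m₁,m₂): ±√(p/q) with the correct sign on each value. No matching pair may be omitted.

Admissible pairs with m₁+m₂ = M = 1: (-1,2), (0,1), (1,0)
  (m₁,m₂)=(1,0): CG² = 1/2, CG = +√(1/2)   ← matches the target
  (m₁,m₂)=(0,1): CG² = 1/6, CG = −√(1/6)
  (m₁,m₂)=(-1,2): CG² = 1/3, CG = −√(1/3)
Pairs with CG² = 1/2: (1,0): +√(1/2)

(1,0): +√(1/2)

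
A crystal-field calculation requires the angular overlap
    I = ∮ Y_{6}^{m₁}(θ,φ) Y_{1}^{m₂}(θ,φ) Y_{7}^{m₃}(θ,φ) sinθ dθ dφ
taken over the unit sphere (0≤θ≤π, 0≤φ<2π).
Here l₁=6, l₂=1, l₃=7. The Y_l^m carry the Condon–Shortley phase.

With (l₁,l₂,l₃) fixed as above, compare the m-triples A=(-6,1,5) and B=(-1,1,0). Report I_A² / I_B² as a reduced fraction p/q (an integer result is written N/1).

1/21

l's match ⇒ only the (l;m) 3-j factors differ between A and B.
A: triangle coeff Δ(6,1,7) = 1/1365; Σ_t [0,0]: t=0:+1/958003200 = 1/958003200; (3j)²=1/1365 [(6 1 7; -6 1 5)], sign=+1
B: triangle coeff Δ(6,1,7) = 1/1365; Σ_t [0,0]: t=0:+1/1209600 = 1/1209600; (3j)²=1/65 [(6 1 7; -1 1 0)], sign=-1
I_A²/I_B² = (1/1365)/(1/65) = 1/21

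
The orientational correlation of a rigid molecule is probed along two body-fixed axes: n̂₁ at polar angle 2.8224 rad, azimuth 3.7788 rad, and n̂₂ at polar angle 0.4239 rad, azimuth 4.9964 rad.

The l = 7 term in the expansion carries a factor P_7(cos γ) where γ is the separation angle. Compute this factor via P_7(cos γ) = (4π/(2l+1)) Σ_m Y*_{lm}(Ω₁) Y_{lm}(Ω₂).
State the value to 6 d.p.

Expand P_7 via completeness: Σ_{m} conj(Y_{7,m}) at Ω₁ times Y_{7,m} at Ω₂ —
  [-7]  conj(Y_{7,-7})(Ω₁) = +0.000037+0.000145i ; Y_{7,-7}(Ω₂) = -0.000911+0.000404i ; Δ = -0.000000-0.000000i
  [-6]  conj(Y_{7,-6})(Ω₁) = +0.001317+0.001069i ; Y_{7,-6}(Ω₂) = +0.001097+0.008185i ; Δ = -0.000007+0.000012i
  [-5]  conj(Y_{7,-5})(Ω₁) = +0.011957+0.000532i ; Y_{7,-5}(Ω₂) = +0.041857+0.006358i ; Δ = +0.000497+0.000098i
  [-4]  conj(Y_{7,-4})(Ω₁) = +0.048864-0.032913i ; Y_{7,-4}(Ω₂) = +0.062904-0.135457i ; Δ = -0.001385-0.008689i
  [-3]  conj(Y_{7,-3})(Ω₁) = +0.068246-0.192424i ; Y_{7,-3}(Ω₂) = -0.271592-0.237611i ; Δ = -0.064257+0.036045i
  [-2]  conj(Y_{7,-2})(Ω₁) = -0.136955-0.448479i ; Y_{7,-2}(Ω₂) = -0.453893+0.289666i ; Δ = +0.192072+0.163890i
  [-1]  conj(Y_{7,-1})(Ω₁) = -0.462861-0.342615i ; Y_{7,-1}(Ω₂) = +0.084697+0.290154i ; Δ = +0.060208-0.163319i
  [+0]  conj(Y_{7,0})(Ω₁) = -0.005215-0.000000i ; Y_{7,0}(Ω₂) = -0.349727+0.000000i ; Δ = +0.001824+0.000000i
  [+1]  conj(Y_{7,1})(Ω₁) = +0.462861-0.342615i ; Y_{7,1}(Ω₂) = -0.084697+0.290154i ; Δ = +0.060208+0.163319i
  [+2]  conj(Y_{7,2})(Ω₁) = -0.136955+0.448479i ; Y_{7,2}(Ω₂) = -0.453893-0.289666i ; Δ = +0.192072-0.163890i
  [+3]  conj(Y_{7,3})(Ω₁) = -0.068246-0.192424i ; Y_{7,3}(Ω₂) = +0.271592-0.237611i ; Δ = -0.064257-0.036045i
  [+4]  conj(Y_{7,4})(Ω₁) = +0.048864+0.032913i ; Y_{7,4}(Ω₂) = +0.062904+0.135457i ; Δ = -0.001385+0.008689i
  [+5]  conj(Y_{7,5})(Ω₁) = -0.011957+0.000532i ; Y_{7,5}(Ω₂) = -0.041857+0.006358i ; Δ = +0.000497-0.000098i
  [+6]  conj(Y_{7,6})(Ω₁) = +0.001317-0.001069i ; Y_{7,6}(Ω₂) = +0.001097-0.008185i ; Δ = -0.000007-0.000012i
  [+7]  conj(Y_{7,7})(Ω₁) = -0.000037+0.000145i ; Y_{7,7}(Ω₂) = +0.000911+0.000404i ; Δ = -0.000000+0.000000i
Σ over m = +0.376081+0.000000i; ×(4π/15) → +0.315065+0.000000i. Real part: 0.315065

0.315065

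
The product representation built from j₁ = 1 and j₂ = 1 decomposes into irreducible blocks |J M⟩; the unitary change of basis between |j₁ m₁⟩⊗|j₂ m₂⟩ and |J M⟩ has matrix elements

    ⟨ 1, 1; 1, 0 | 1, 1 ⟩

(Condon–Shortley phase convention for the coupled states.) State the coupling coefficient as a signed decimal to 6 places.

triangle: 1!×1!×1!/4! = 1/24
(j±m)!: 2!×0!×1!×1!×2!×0! = 4
prefactor² = (2J+1)×Δ×N² = 1/2
  k=0: +1/(0!×1!×0!×1!×1!×0!) = 1
Σ = 1  ⇒  CG² = 1/2×1² = 1/2
CG = +√(1/2) = +0.707107

+0.707107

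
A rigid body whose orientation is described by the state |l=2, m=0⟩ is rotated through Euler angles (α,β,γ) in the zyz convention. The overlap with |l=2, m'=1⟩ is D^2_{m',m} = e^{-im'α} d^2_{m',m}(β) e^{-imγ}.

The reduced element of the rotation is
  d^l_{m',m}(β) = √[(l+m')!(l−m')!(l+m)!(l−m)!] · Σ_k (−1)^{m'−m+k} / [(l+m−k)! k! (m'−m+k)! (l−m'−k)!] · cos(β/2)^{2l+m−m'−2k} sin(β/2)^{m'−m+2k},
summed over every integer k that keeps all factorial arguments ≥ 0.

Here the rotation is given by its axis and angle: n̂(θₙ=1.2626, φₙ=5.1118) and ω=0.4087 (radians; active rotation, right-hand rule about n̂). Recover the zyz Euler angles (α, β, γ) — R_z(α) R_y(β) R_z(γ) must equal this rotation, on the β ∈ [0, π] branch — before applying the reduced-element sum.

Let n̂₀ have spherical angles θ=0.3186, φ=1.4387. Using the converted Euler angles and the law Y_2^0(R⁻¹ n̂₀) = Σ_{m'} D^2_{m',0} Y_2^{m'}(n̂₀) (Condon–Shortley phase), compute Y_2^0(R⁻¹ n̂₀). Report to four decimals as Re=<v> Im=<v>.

Axis–angle → zyz. n̂ = (sinθₙcosφₙ, sinθₙsinφₙ, cosθₙ) = (+0.370553, -0.877881, +0.303340), ω = 0.4087.
R = I cosω + sinω [n̂]ₓ + (1−cosω) n̂n̂ᵀ gives
  R = [+0.928947, -0.147345, -0.339627; +0.093760, +0.981112, -0.169197; +0.358142, +0.125331, +0.925217]
β = atan2(√(R₁₃²+R₂₃²), R₃₃) = 0.389190; α = atan2(R₂₃, R₁₃) mod 2π = 3.603786; γ = atan2(R₃₂, −R₃₁) mod 2π = 2.804964
Need the full column D^2_{m',0} for m'=−2..2 at α=3.6038, β=0.3892, γ=2.8050.
cos(β/2)=0.981126, sin(β/2)=0.193369
d^2_{-2,0}: single k=2 term ⇒ +0.088166;  D = +0.053104+0.070378i
d^2_{-1,0}: k∈[1..2] ⇒ +0.447339 -0.017376 = +0.429963;  D = -0.384850-0.191726i
d^2_{0,0}: k∈[0..2] ⇒ +0.926615 -0.143974 +0.001398 = +0.784039;  D = +0.784039+0.000000i
d^2_{1,0}: k∈[0..1] ⇒ -0.447339 +0.017376 = -0.429963;  D = +0.384850-0.191726i
d^2_{2,0}: single k=0 term ⇒ +0.088166;  D = +0.053104-0.070378i
Y_2^{m'}(θ=0.3186,φ=1.4387) and Σ D·Y over m':
  (+0.0531+0.0704i)·(-0.0366-0.0099i)  (-0.3848-0.1917i)·(+0.0303-0.2278i)  (+0.7840+0.0000i)·(+0.5379+0.0000i)  (+0.3848-0.1917i)·(-0.0303-0.2278i)  (+0.0531-0.0704i)·(-0.0366+0.0099i)
Y_2^0(R⁻¹ n̂) = +0.308626+0.000000i

Re=0.3086 Im=0.0000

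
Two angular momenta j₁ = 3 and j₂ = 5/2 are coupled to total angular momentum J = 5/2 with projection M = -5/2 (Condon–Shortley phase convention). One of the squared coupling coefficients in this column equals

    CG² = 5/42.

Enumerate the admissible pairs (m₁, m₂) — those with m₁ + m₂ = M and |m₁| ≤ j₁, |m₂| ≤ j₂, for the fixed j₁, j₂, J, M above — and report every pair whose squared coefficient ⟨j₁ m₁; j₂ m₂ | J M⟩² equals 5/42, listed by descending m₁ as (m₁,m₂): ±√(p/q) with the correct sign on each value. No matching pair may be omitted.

Admissible pairs with m₁+m₂ = M = -5/2: (-3,1/2), (-2,-1/2), (-1,-3/2), (0,-5/2)
  (m₁,m₂)=(0,-5/2): CG² = 5/42, CG = +√(5/42)   ← matches the target
  (m₁,m₂)=(-1,-3/2): CG² = 2/7, CG = −√(2/7)
  (m₁,m₂)=(-2,-1/2): CG² = 5/14, CG = +√(5/14)
  (m₁,m₂)=(-3,1/2): CG² = 5/21, CG = −√(5/21)
Pairs with CG² = 5/42: (0,-5/2): +√(5/42)

(0,-5/2): +√(5/42)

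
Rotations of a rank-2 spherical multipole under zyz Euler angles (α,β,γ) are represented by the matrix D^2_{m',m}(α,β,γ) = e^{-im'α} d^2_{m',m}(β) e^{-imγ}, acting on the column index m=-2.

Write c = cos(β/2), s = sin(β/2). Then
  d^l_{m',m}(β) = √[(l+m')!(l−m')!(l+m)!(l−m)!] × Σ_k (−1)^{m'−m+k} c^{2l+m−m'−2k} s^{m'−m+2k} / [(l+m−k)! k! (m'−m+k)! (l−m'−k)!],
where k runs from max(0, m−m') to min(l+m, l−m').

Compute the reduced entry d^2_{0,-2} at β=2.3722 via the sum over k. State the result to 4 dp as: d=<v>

d^2_{0,-2}(β=2.3722) via the finite sum:
With c≡cos(β/2)=0.375278 and s≡sin(β/2)=0.926912, N=[2·2·1·24]^{1/2}=9.797959
Admissible k: 0..0 (factorial args all ≥0)
  k=0: (−1)^2·9.7980/(4)·0.3753^2·0.9269^2 = +0.296387
d^2_{0,-2}(2.3722) = +0.296387

d=0.2964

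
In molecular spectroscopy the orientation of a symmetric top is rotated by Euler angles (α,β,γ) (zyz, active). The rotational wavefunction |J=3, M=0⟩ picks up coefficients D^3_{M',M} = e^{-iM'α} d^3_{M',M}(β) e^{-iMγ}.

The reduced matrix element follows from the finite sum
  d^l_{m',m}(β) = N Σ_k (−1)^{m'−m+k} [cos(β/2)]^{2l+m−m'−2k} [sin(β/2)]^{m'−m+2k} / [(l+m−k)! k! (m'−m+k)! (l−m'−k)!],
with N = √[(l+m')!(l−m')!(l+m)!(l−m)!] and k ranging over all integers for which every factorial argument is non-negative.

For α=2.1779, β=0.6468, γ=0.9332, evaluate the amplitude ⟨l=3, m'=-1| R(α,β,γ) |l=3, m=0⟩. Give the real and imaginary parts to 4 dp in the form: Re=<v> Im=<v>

Split into d^3_{-1,0}(β=0.6468) × two z-phases.
With c≡cos(β/2)=0.948160 and s≡sin(β/2)=0.317792, N=[2·24·6·6]^{1/2}=41.569219
k: max(0,(0)−(-1))=1 … min(3+(0),3−(-1))=3
  k=1: (−1)^0·41.5692/(12)·0.9482^5·0.3178^1 = +0.843612
  k=2: (−1)^1·41.5692/(4)·0.9482^3·0.3178^3 = -0.284306
  k=3: (−1)^2·41.5692/(12)·0.9482^1·0.3178^5 = +0.010646
d^3_{-1,0}(0.6468) = +0.843612 -0.284306 +0.010646 = +0.569952
Phases: e^{-i·(-1)·2.1779}=-0.570491+0.821304i, e^{-i·(0)·0.9332}=+1.000000+0.000000i ⇒ D=-0.325152+0.468104i

Re=-0.3252 Im=0.4681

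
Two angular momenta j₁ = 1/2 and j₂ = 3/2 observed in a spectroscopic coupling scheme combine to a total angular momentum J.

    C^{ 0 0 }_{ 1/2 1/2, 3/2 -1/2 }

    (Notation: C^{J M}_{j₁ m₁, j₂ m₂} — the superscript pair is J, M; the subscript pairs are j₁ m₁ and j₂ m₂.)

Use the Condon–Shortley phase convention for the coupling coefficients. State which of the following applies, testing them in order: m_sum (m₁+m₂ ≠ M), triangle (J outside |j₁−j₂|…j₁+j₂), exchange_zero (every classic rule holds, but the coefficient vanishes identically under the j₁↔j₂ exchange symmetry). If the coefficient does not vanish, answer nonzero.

m-sum: m₁+m₂ = 1/2+(-1/2) = 0, M = 0  ✓
triangle: need |j₁−j₂| ≤ J ≤ j₁+j₂, i.e. J ∈ [1, 2]; J = 0 is outside ✗ ⇒ coefficient is 0

triangle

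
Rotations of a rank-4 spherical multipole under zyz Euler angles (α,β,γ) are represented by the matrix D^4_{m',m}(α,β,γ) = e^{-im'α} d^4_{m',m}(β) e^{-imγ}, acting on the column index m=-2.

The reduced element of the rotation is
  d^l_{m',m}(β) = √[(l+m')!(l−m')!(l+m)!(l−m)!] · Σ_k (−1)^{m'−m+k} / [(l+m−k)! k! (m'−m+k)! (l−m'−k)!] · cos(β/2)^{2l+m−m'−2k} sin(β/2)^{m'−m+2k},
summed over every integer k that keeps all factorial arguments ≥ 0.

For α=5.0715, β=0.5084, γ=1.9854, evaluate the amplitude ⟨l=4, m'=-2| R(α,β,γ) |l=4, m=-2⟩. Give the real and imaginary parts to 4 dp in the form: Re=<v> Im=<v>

D^4_{-2,-2}(5.0715,0.5084,1.9854) = e^{-i·-2·5.0715}·d^4_{-2,-2}(0.5084)·e^{-i·-2·1.9854}. Compute d first:
Half-angle: c=0.967865, s=0.251471. N=√(2·720·2·720)=1440.000000
k∈{0,1,2} keeps every argument non-negative
  k=0: (−1)^0·1440.0000/(1440)·0.9679^8·0.2515^0 = +0.770047
  k=1: (−1)^1·1440.0000/(120)·0.9679^6·0.2515^2 = -0.623801
  k=2: (−1)^2·1440.0000/(96)·0.9679^4·0.2515^4 = +0.052638
d^4_{-2,-2}(0.5084) = +0.770047 -0.623801 +0.052638 = +0.198885
Phases: e^{-i·(-2)·5.0715}=-0.752977-0.658047i, e^{-i·(-2)·1.9854}=-0.675460-0.737396i ⇒ D=+0.004647+0.198831i

Re=0.0046 Im=0.1988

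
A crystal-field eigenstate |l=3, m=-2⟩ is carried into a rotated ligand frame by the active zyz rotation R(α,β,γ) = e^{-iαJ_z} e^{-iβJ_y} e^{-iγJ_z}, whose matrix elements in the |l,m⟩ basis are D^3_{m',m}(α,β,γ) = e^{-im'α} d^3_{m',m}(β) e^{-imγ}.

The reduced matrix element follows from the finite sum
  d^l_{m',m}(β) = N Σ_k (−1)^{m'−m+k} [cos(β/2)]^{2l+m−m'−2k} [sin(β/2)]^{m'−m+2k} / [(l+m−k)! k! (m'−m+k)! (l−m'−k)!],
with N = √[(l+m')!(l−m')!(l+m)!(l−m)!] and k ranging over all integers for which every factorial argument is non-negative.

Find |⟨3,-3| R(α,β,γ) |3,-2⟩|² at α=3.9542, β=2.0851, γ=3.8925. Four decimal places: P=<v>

P=0.0047

D^3_{-3,-2}(3.9542,2.0851,3.8925) = e^{-i·-3·3.9542}·d^3_{-3,-2}(2.0851)·e^{-i·-2·3.8925}. Compute d first:
With c≡cos(β/2)=0.504019 and s≡sin(β/2)=0.863692, N=[1·720·1·120]^{1/2}=293.938769
Admissible k: 1..1 (factorial args all ≥0)
  k=1: (−1)^0·293.9388/(120)·0.5040^5·0.8637^1 = +0.068813
d^3_{-3,-2}(2.0851) = +0.068813
|D^3_{-3,-2}|² = |d^3_{-3,-2}(β)|² = (+0.068813)² = 0.004735 (the z-rotation phases have unit modulus)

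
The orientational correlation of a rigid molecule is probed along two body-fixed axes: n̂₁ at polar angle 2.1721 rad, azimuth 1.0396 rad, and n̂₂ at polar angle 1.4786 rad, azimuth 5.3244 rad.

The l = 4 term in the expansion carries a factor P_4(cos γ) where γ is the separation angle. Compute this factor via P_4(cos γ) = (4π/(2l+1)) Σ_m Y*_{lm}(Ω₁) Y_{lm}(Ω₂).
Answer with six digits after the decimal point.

-0.099017

Addition theorem: P_4(cos γ) = (4π/9) Σ_m Y*_{lm}(Ω₁) Y_{lm}(Ω₂), m = −4…4:
  term(m=-4) = (-0.012383, 0.088150)   from Y*(Ω₁)=(-0.107639, -0.174003), Y(Ω₂)=(-0.334555, -0.278122)
  term(m=-3) = (-0.043310, 0.012831)   from Y*(Ω₁)=(0.396922, -0.009048), Y(Ω₂)=(-0.109795, 0.029824)
  term(m=-2) = (0.057750, 0.066429)   from Y*(Ω₁)=(-0.137328, 0.246432), Y(Ω₂)=(0.106041, -0.293435)
  term(m=-1) = (0.008867, -0.019459)   from Y*(Ω₁)=(0.084935, 0.144564), Y(Ω₂)=(-0.073272, -0.104389)
  term(m=+0) = (-0.092764, -0.000000)   from Y*(Ω₁)=(-0.319079, -0.000000), Y(Ω₂)=(0.290723, 0.000000)
  term(m=+1) = (0.008867, 0.019459)   from Y*(Ω₁)=(-0.084935, 0.144564), Y(Ω₂)=(0.073272, -0.104389)
  term(m=+2) = (0.057750, -0.066429)   from Y*(Ω₁)=(-0.137328, -0.246432), Y(Ω₂)=(0.106041, 0.293435)
  term(m=+3) = (-0.043310, -0.012831)   from Y*(Ω₁)=(-0.396922, -0.009048), Y(Ω₂)=(0.109795, 0.029824)
  term(m=+4) = (-0.012383, -0.088150)   from Y*(Ω₁)=(-0.107639, 0.174003), Y(Ω₂)=(-0.334555, 0.278122)
Accumulated sum (-0.070916, 0.000000); after 4π/(2l+1) scaling, (-0.099017, 0.000000) ⇒ P_4 = -0.099017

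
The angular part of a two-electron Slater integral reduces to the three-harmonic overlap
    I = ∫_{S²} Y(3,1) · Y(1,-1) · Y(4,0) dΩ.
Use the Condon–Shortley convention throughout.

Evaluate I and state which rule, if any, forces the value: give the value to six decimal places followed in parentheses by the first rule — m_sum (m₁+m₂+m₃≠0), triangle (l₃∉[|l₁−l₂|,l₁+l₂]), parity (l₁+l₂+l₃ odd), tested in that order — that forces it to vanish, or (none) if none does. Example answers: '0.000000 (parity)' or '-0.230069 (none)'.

0.150786 (none)

Rules hold: Σm=0, L=8 even, 2≤4≤4.
N = 7·3·9 = 189
Δ = 0!·6!·2!/9! = 1/252
Racah Σ t=0..0: t=0:+1/36 = 1/36
⇒ 3j(3 1 4; 0 0 0)² = 4/63, sgn +1
Racah Σ t=0..0: t=0:+1/96 = 1/96
⇒ 3j(3 1 4; 1 -1 0)² = 1/42, sgn +1
4πI² = N·(3j₀)²·(3jₘ)² = 2/7
I = +1·√(0.285714/4π) = 0.15078601
No selection rule forces the value: the integral is nonzero (none).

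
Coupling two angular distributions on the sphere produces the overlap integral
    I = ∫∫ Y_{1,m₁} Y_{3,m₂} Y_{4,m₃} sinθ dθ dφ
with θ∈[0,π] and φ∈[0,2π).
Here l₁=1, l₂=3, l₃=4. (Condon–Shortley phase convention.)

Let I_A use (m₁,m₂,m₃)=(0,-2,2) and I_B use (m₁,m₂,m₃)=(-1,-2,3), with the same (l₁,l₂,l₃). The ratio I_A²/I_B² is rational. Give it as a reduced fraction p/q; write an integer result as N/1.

l's match ⇒ only the (l;m) 3-j factors differ between A and B.
A: triangle coeff Δ(1,3,4) = 1/252; Σ_t [0,0]: t=0:+1/120 = 1/120; (3j)²=1/21 [(1 3 4; 0 -2 2)], sign=+1
B: triangle coeff Δ(1,3,4) = 1/252; Σ_t [0,0]: t=0:+1/240 = 1/240; (3j)²=1/12 [(1 3 4; -1 -2 3)], sign=-1
I_A²/I_B² = (1/21)/(1/12) = 4/7

4/7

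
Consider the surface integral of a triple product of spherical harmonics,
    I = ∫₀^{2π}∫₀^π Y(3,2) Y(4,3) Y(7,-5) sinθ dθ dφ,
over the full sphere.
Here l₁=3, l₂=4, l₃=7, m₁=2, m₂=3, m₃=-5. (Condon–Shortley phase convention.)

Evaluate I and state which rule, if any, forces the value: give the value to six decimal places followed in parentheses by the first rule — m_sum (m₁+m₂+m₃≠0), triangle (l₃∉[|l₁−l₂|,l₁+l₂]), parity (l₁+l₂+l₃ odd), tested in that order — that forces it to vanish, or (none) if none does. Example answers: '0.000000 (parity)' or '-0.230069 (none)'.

Rules hold: Σm=0, L=14 even, 1≤7≤7.
N = 7·9·15 = 945
Δ = 0!·6!·8!/15! = 1/45045
Racah Σ t=0..0: t=0:+1/20736 = 1/20736
⇒ 3j(3 4 7; 0 0 0)² = 35/1287, sgn -1
Racah Σ t=0..0: t=0:+1/604800 = 1/604800
⇒ 3j(3 4 7; 2 3 -5)² = 16/455, sgn +1
4πI² = N·(3j₀)²·(3jₘ)² = 1680/1859
I = -1·√(0.903712/4π) = -0.26816989
No selection rule forces the value: the integral is nonzero (none).

-0.268170 (none)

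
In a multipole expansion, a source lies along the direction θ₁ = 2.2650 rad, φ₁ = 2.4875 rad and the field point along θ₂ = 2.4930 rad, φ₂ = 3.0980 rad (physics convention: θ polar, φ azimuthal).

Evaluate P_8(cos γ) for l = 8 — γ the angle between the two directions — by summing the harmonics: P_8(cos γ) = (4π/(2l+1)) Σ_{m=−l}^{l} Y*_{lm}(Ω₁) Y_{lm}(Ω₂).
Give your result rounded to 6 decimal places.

Term-by-term m-sum for l=8 (normalisation 4π/17 = 0.739198):
  [-8]  conj(Y_{8,-8})(Ω₁) = +0.031198+0.054444i ; Y_{8,-8}(Ω₂) = +0.008588+0.003123i ; Δ = +0.000098+0.000565i
  [-7]  conj(Y_{8,-7})(Ω₁) = -0.027860+0.207070i ; Y_{8,-7}(Ω₂) = +0.045994+0.014487i ; Δ = -0.004281+0.009120i
  [-6]  conj(Y_{8,-6})(Ω₁) = -0.282631+0.281258i ; Y_{8,-6}(Ω₂) = +0.150633+0.040323i ; Δ = -0.053915+0.030970i
  [-5]  conj(Y_{8,-5})(Ω₁) = -0.434372+0.056290i ; Y_{8,-5}(Ω₂) = +0.332124+0.073559i ; Δ = -0.148406-0.013257i
  [-4]  conj(Y_{8,-4})(Ω₁) = -0.127422-0.073843i ; Y_{8,-4}(Ω₂) = +0.474898+0.083658i ; Δ = -0.054335-0.045728i
  [-3]  conj(Y_{8,-3})(Ω₁) = +0.107274+0.259876i ; Y_{8,-3}(Ω₂) = +0.337447+0.044384i ; Δ = +0.024665+0.092455i
  [-2]  conj(Y_{8,-2})(Ω₁) = -0.081324+0.302524i ; Y_{8,-2}(Ω₂) = -0.127657-0.011158i ; Δ = +0.013757-0.037712i
  [-1]  conj(Y_{8,-1})(Ω₁) = +0.117709-0.090246i ; Y_{8,-1}(Ω₂) = -0.410920-0.017924i ; Δ = -0.049987+0.034974i
  [+0]  conj(Y_{8,0})(Ω₁) = +0.337984-0.000000i ; Y_{8,0}(Ω₂) = -0.001549+0.000000i ; Δ = -0.000524+0.000000i
  [+1]  conj(Y_{8,1})(Ω₁) = -0.117709-0.090246i ; Y_{8,1}(Ω₂) = +0.410920-0.017924i ; Δ = -0.049987-0.034974i
  [+2]  conj(Y_{8,2})(Ω₁) = -0.081324-0.302524i ; Y_{8,2}(Ω₂) = -0.127657+0.011158i ; Δ = +0.013757+0.037712i
  [+3]  conj(Y_{8,3})(Ω₁) = -0.107274+0.259876i ; Y_{8,3}(Ω₂) = -0.337447+0.044384i ; Δ = +0.024665-0.092455i
  [+4]  conj(Y_{8,4})(Ω₁) = -0.127422+0.073843i ; Y_{8,4}(Ω₂) = +0.474898-0.083658i ; Δ = -0.054335+0.045728i
  [+5]  conj(Y_{8,5})(Ω₁) = +0.434372+0.056290i ; Y_{8,5}(Ω₂) = -0.332124+0.073559i ; Δ = -0.148406+0.013257i
  [+6]  conj(Y_{8,6})(Ω₁) = -0.282631-0.281258i ; Y_{8,6}(Ω₂) = +0.150633-0.040323i ; Δ = -0.053915-0.030970i
  [+7]  conj(Y_{8,7})(Ω₁) = +0.027860+0.207070i ; Y_{8,7}(Ω₂) = -0.045994+0.014487i ; Δ = -0.004281-0.009120i
  [+8]  conj(Y_{8,8})(Ω₁) = +0.031198-0.054444i ; Y_{8,8}(Ω₂) = +0.008588-0.003123i ; Δ = +0.000098-0.000565i
Total Σ_m = -0.545331-0.000000i. Multiply by 0.739198: -0.403107-0.000000i. P_8(cos γ) = -0.403107

-0.403107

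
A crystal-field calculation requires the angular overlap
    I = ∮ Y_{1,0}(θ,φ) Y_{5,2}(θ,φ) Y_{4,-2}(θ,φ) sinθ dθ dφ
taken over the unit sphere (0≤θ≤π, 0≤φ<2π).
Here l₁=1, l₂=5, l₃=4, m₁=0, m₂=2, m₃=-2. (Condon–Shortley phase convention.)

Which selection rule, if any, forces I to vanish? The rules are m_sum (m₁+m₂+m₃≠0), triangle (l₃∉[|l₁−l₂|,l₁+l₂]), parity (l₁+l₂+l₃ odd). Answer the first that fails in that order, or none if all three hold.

Σmᵢ = 0  ✓
l₃∈[|l₁−l₂|,l₁+l₂]=[4,6], have l₃=4  ✓
Σlᵢ = 10 ⇒ even  ✓

none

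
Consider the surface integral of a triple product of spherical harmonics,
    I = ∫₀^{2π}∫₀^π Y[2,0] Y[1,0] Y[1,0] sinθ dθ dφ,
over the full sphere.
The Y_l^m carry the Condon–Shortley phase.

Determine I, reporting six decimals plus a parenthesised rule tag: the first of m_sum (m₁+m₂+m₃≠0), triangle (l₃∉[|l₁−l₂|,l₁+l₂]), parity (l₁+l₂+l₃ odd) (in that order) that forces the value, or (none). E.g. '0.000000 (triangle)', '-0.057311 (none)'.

Rules hold: Σm=0, L=4 even, 1≤1≤3.
N = 5·3·3 = 45
Δ = 2!·2!·0!/5! = 1/30
Racah Σ t=1..1: t=1:−1/1 = -1/1
⇒ 3j(2 1 1; 0 0 0)² = 2/15, sgn +1
(m-triple is (0,0,0) — same symbol as above.)
4πI² = N·(3j₀)²·(3jₘ)² = 4/5
I = +1·√(0.8/4π) = 0.25231325
No selection rule forces the value: the integral is nonzero (none).

0.252313 (none)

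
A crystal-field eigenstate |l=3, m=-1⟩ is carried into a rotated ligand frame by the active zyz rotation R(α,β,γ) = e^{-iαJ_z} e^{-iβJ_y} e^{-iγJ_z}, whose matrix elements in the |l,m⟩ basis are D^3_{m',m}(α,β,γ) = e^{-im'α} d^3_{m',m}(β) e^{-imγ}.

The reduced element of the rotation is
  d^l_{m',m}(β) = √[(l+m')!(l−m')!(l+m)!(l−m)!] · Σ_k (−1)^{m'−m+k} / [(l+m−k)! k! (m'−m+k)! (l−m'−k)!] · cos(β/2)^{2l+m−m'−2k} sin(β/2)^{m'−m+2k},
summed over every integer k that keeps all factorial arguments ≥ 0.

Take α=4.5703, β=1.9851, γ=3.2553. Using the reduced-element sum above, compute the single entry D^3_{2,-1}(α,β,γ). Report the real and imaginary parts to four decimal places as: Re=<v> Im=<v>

First d^3_{2,-1}(β=1.9851), then the phase factors e^{-i(2)α} and e^{-i(-1)γ}:
c=cos(1.985100/2)=0.546556, s=sin(1.985100/2)=0.837422; N=√[120·1·2·24]=75.894664
k: max(0,(-1)−(2))=0 … min(3+(-1),3−(2))=1
  k=0: (−1)^3·75.8947/(12)·0.5466^3·0.8374^3 = -0.606413
  k=1: (−1)^4·75.8947/(24)·0.5466^1·0.8374^5 = +0.711800
d^3_{2,-1}(1.9851) = -0.606413 +0.711800 = +0.105387
Attach z-rotation phases: D = e^{-i(2)(4.5703)}·(+0.105387)·e^{-i(-1)(3.2553)} = +0.097154+0.040834i

Re=0.0972 Im=0.0408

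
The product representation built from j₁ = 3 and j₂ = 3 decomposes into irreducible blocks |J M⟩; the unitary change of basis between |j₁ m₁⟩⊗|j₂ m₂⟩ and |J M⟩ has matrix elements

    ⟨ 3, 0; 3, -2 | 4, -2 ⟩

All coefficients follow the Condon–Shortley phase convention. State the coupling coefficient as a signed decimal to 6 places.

triangle: 2!×4!×4!/11! = 1152/39916800
(j±m)!: 3!×3!×1!×5!×2!×6! = 6220800
prefactor² = (2J+1)×Δ×N² = 124416/77
  k=0: +1/(0!×2!×3!×1!×1!×3!) = 1/72
  k=1: −1/(1!×1!×2!×0!×2!×4!) = -1/96
Σ = 1/288  ⇒  CG² = 124416/77×(1/288)² = 3/154
CG = +√(3/154) = +0.139573

+0.139573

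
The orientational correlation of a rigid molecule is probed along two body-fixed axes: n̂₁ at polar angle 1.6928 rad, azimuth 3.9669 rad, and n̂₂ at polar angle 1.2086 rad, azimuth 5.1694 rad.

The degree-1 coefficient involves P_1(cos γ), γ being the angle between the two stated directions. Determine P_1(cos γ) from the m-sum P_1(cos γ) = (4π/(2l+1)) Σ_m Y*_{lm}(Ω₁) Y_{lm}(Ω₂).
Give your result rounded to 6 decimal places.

Term-by-term m-sum for l=1 (normalisation 4π/3 = 4.188790):
  m=-1: Y*=-0.23262 - 0.25197j  Y=0.14256 + 0.28992j  product 0.03989 - 0.10336j
  m=+0: Y*=-0.05946 + 0.00000j  Y=0.17313 + 0.00000j  product -0.01029 + 0.00000j
  m=+1: Y*=0.23262 - 0.25197j  Y=-0.14256 + 0.28992j  product 0.03989 + 0.10336j
Accumulated sum 0.06948 + 0.00000j; after 4π/(2l+1) scaling, 0.29104 + 0.00000j ⇒ P_1 = 0.291044

0.291044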